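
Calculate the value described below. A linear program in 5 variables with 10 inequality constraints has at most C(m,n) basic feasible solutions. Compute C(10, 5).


Each vertex corresponds to some choice of n active constraints out of m, so the number of vertices is at most C(m, n) = m! / (n!(m-n)!).
m = 10, n = 5
Numerator: 10 * 9 * 8 * 7 * 6
Denominator: 5! = 120
C(10, 5) = 252


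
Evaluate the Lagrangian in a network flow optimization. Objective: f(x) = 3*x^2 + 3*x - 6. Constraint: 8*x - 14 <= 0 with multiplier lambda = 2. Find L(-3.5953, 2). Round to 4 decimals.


Step 1: Evaluate f(x).
f(-3.5953) = 3*(-3.5953)^2 + 3*(-3.5953) - 6 = 21.9926
Step 2: Evaluate g(x).
g(-3.5953) = 8*-3.5953 - 14 = -42.7624
Step 3: Compute Lagrangian.
L = 21.9926 + 2*-42.7624 = -63.5322


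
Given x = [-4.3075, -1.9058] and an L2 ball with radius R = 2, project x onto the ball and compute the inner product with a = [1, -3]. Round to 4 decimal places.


Step 1: Compute ||x|| (intermediates to 6 decimals).
||x|| = sqrt((-4.3075)^2 + (-1.9058)^2) = 4.710269
Step 2: Project.
Since ||x|| > R, scale = R/||x|| = 2/4.710269 = 0.424604, proj(x) = scale * x
proj(x) = [-1.828982, -0.80921]
Step 3: Dot product.
a^T * proj(x) = 1*(-1.828982) - 3*(-0.80921) = 0.5986


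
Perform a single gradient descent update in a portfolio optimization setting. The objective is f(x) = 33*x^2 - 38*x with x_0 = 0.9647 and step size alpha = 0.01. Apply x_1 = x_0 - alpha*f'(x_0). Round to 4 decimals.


We compute the gradient at x_0 and apply the update.
f'(x) = 66*x - 38
f'(0.9647) = 66*0.9647 - 38 = 25.6702
x_1 = 0.9647 - 0.01*25.6702 = 0.708


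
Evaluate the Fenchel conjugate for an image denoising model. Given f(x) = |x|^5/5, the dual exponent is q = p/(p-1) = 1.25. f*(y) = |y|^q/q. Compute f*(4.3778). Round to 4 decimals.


The conjugate exponent q satisfies 1/p + 1/q = 1.
p = 5, so q = 5/(5 - 1) = 1.25
|y|^q = 4.3778^1.25 = 6.3324
f*(4.3778) = 6.3324 / 1.25 = 5.0659


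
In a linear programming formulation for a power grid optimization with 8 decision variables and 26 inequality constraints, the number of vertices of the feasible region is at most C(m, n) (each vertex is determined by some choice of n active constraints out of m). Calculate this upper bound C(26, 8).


Each vertex corresponds to some choice of n active constraints out of m, so the number of vertices is at most C(m, n) = m! / (n!(m-n)!).
m = 26, n = 8
Numerator: 26 * 25 * 24 * 23 * 22 * 21 * 20 * 19
Denominator: 8! = 40320
C(26, 8) = 1562275


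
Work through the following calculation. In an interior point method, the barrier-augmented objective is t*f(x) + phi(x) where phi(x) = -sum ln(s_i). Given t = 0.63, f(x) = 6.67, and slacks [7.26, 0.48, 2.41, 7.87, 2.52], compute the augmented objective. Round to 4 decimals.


Step 1: Compute log-barrier.
ln values: [1.9824, -0.734, 0.8796, 2.0631, 0.9243]
phi = -(1.9824 - 0.734 + 0.8796 + 2.0631 + 0.9243) = -5.1154
Step 2: Compute augmented objective.
t*f(x) = 0.63*6.67 = 4.2021
Total = 4.2021 - 5.1154 = -0.9133


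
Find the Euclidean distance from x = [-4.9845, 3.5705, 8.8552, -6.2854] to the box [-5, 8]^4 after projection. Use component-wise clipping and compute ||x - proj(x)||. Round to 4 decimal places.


Project each component onto [-5, 8].
clip(-4.9845) = -4.9845, clip(3.5705) = 3.5705, clip(8.8552) = 8.0, clip(-6.2854) = -5.0
Projection = [-4.9845, 3.5705, 8.0, -5.0]
Squared diffs: [0.0, 0.0, 0.7314, 1.6523]
Distance = sqrt(2.3837) = 1.5439


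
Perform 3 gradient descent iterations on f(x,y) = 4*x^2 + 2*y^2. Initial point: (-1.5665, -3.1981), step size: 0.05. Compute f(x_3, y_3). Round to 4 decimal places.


Gradient descent on f(x,y) = 4*x^2 + 2*y^2.
Starting point: (-1.5665, -3.1981), alpha = 0.05
Step 1: grad_x = 2*4*-1.5665 = -12.532, grad_y = 2*2*-3.1981 = -12.7924
  x_1 = -1.5665 - 0.05*-12.532 = -0.9399
  y_1 = -3.1981 - 0.05*-12.7924 = -2.5585
Step 2: grad_x = 2*4*-0.9399 = -7.5192, grad_y = 2*2*-2.5585 = -10.2339
  x_2 = -0.9399 - 0.05*-7.5192 = -0.5639
  y_2 = -2.5585 - 0.05*-10.2339 = -2.0468
Step 3: grad_x = 2*4*-0.5639 = -4.5115, grad_y = 2*2*-2.0468 = -8.1871
  x_3 = -0.5639 - 0.05*-4.5115 = -0.3384
  y_3 = -2.0468 - 0.05*-8.1871 = -1.6374
f(-0.3384, -1.6374) = 4*(-0.3384)^2 + 2*(-1.6374)^2 = 5.8203


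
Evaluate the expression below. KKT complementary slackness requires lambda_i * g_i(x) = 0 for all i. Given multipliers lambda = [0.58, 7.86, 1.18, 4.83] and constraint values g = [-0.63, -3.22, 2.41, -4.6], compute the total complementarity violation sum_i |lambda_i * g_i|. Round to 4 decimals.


KKT complementary slackness check:
lambda_1 * g_1 = 0.58 * -0.63 = -0.3654
lambda_2 * g_2 = 7.86 * -3.22 = -25.3092
lambda_3 * g_3 = 1.18 * 2.41 = 2.8438
lambda_4 * g_4 = 4.83 * -4.6 = -22.218
Total violation = 0.3654 + 25.3092 + 2.8438 + 22.218 = 50.7364


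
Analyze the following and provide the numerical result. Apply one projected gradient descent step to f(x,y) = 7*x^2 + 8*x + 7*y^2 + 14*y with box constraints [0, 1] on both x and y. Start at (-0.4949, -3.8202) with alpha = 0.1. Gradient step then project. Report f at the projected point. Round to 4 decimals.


Step 1: Compute gradient at (-0.4949, -3.8202).
grad_x = 2*7*-0.4949 + 8 = 1.0714
grad_y = 2*7*-3.8202 + 14 = -39.4828
Step 2: Gradient step.
x_raw = -0.4949 - 0.1*1.0714 = -0.602
y_raw = -3.8202 - 0.1*-39.4828 = 0.1281
Step 3: Project onto [0, 1].
x_proj = clip(-0.602) = 0.0
y_proj = clip(0.1281) = 0.1281
Step 4: Evaluate f.
f(0.0, 0.1281) = 1.908


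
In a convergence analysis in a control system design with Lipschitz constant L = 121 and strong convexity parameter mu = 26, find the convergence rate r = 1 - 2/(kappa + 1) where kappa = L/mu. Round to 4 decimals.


Step 1: Compute the condition number.
kappa = L/mu = 121/26 = 4.6538
Step 2: Compute the convergence rate.
r = 1 - 2/(kappa + 1) = 1 - 2*mu/(L + mu) = (L - mu)/(L + mu) = 95/147 = 0.6463


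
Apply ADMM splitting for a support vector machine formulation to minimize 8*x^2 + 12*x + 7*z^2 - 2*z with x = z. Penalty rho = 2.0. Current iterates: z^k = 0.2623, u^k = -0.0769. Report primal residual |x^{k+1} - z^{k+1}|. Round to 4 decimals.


ADMM iteration with rho = 2.0, z^k = 0.2623, u^k = -0.0769
Step 1: x-update.
Minimize 8*x^2 + 12*x + (2.0/2)*(x - 0.2623 - 0.0769)^2
FOC: (2*8 + 2.0)*x = -12 + 2.0*(0.2623 + 0.0769)
x^{k+1} = -0.629
Step 2: z-update.
Minimize 7*z^2 - 2*z + (2.0/2)*(-0.629 - z - 0.0769)^2
FOC: (2*7 + 2.0)*z = 2 + 2.0*(-0.629 - 0.0769)
z^{k+1} = 0.0368
Step 3: u-update.
u^{k+1} = -0.0769 - 0.629 - 0.0368 = -0.7426
Step 4: Primal residual = |-0.629 - 0.0368| = 0.6657


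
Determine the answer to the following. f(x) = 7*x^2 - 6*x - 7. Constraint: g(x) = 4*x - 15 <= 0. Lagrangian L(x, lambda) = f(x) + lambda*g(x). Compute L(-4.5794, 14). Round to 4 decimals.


Step 1: Evaluate f(x).
f(-4.5794) = 7*(-4.5794)^2 - 6*(-4.5794) - 7 = 167.2727
Step 2: Evaluate g(x).
g(-4.5794) = 4*-4.5794 - 15 = -33.3176
Step 3: Compute Lagrangian.
L = 167.2727 + 14*-33.3176 = -299.1737


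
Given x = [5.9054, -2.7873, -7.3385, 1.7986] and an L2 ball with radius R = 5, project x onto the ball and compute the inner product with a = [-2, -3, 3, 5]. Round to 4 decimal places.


Step 1: Compute ||x|| (intermediates to 6 decimals).
||x|| = sqrt(5.9054^2 + (-2.7873)^2 + (-7.3385)^2 + 1.7986^2) = 9.986558
Step 2: Project.
Since ||x|| > R, scale = R/||x|| = 5/9.986558 = 0.500673, proj(x) = scale * x
proj(x) = [2.956674, -1.395526, -3.674189, 0.90051]
Step 3: Dot product.
a^T * proj(x) = -2*2.956674 - 3*(-1.395526) + 3*(-3.674189) + 5*0.90051 = -8.2468


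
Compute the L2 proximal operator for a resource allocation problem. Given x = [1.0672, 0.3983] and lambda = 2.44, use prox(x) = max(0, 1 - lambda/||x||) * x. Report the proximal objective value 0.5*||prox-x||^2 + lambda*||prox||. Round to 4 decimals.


Step 1: Compute ||x||.
||x|| = 1.1391
Step 2: Compute scaling factor.
scale = max(0, 1 - 2.44/1.1391) = 0.0
Step 3: prox(x) = [0.0, 0.0]
||prox(x)|| = 0.0
Step 4: Proximal objective.
0.5*||prox-x||^2 = 0.6488
lambda*||prox|| = 0.0
Total = 0.6488


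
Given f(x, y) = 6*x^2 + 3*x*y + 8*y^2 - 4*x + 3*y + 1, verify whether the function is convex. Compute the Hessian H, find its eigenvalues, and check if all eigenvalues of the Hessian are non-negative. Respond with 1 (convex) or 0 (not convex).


The Hessian of f(x,y) = 6*x^2 + 3*x*y + 8*y^2 - 4*x + 3*y + 1 is:
H = [[12, 3], [3, 16]]
Trace = 12 + 16 = 28
Determinant = 12*16 - (3)^2 = 183
Discriminant = (28)^2 - 4*183 = 52.0
Eigenvalues: lambda_1 = 10.3944, lambda_2 = 17.6056
The function is convex.

1


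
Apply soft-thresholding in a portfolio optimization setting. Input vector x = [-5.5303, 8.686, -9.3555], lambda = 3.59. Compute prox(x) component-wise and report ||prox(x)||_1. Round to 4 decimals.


Soft-thresholding with lambda = 3.59:
prox(-5.5303) = sign(-5.5303)*max(|-5.5303| - 3.59, 0) = -1.9403
prox(8.686) = sign(8.686)*max(|8.686| - 3.59, 0) = 5.096
prox(-9.3555) = sign(-9.3555)*max(|-9.3555| - 3.59, 0) = -5.7655
prox(x) = [-1.9403, 5.096, -5.7655]
||prox(x)||_1 = 1.9403 + 5.096 + 5.7655 = 12.8018


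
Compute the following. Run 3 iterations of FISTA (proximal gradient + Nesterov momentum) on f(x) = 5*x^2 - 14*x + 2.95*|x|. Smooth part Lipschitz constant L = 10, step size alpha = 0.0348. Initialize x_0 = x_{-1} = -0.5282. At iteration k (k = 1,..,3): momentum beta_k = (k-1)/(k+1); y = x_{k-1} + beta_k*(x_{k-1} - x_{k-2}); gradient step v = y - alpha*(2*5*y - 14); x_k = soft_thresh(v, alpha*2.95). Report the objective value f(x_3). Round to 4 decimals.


FISTA on f(x) = 5*x^2 - 14*x + 2.95*|x|
L = 10, alpha = 0.0348
Iteration 1: beta = 0.0, y = -0.5282 + 0.0*(-0.5282 + 0.5282) = -0.5282
  grad(y) = -19.282, v = y - alpha*grad = 0.1428
  prox(v) = soft_thresh(0.1428, 0.1027) = 0.0402
Iteration 2: beta = 0.3333, y = 0.0402 + 0.3333*(0.0402 + 0.5282) = 0.2296
  grad(y) = -11.704, v = y - alpha*grad = 0.6369
  prox(v) = soft_thresh(0.6369, 0.1027) = 0.5342
Iteration 3: beta = 0.5, y = 0.5342 + 0.5*(0.5342 - 0.0402) = 0.7813
  grad(y) = -6.1871, v = y - alpha*grad = 0.9966
  prox(v) = soft_thresh(0.9966, 0.1027) = 0.8939
f(x_3) = 5*0.8939^2 - 14*0.8939 + 2.95*|0.8939| = -5.8824


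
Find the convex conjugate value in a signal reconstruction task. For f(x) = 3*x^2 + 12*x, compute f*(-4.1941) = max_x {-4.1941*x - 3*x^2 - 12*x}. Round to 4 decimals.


f*(y) = sup_x {y*x - a*x^2 - b*x} = sup_x {(y-b)*x - a*x^2}
FOC: (y - b) - 2a*x = 0 => x* = (y - b)/(2a)
x* = (-4.1941 - 12)/(2*3) = -2.699
f*(-4.1941) = (y-b)^2/(4a) = (-4.1941 - 12)^2/(4*3)
= 262.2489/12 = 21.8541


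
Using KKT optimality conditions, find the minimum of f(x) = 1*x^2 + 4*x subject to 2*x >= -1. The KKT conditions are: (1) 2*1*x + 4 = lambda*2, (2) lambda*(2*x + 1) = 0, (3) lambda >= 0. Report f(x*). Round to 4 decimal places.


Step 1: Try lambda = 0 (constraint inactive).
x_unc = -4/(2*1) = -2.0
Check: 2*-2.0 = -4.0 < -1 -- violated!
Step 2: Constraint must be active: 2*x = -1
x* = -1/2 = -0.5
lambda = (2*1*(-0.5) + 4)/2 = 1.5
Step 3: Compute optimal value.
f(x*) = 1*(-0.5)^2 + 4*(-0.5) = -1.75


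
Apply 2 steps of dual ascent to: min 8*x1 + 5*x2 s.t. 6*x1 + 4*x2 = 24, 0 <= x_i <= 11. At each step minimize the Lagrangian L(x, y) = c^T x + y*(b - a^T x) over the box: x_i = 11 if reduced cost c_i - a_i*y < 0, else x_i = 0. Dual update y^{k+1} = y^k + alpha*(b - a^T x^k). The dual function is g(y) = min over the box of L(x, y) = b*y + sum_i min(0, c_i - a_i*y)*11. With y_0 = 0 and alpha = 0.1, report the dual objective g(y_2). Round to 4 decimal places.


Dual ascent for LP: min 8*x1 + 5*x2, 6*x1 + 4*x2 = 24, 0 <= x_i <= 11
Step 1: y^k = 0.0, reduced costs: (8.0, 5.0)
  x^k = (0.0, 0.0), subgradient = b - a^T x = 24.0
  y^{k+1} = 0.0 + 0.1*24.0 = 2.4
Step 2: y^k = 2.4, reduced costs: (-6.4, -4.6)
  x^k = (11.0, 11.0), subgradient = b - a^T x = -86.0
  y^{k+1} = 2.4 + 0.1*-86.0 = -6.2
Dual objective at y_2 = -6.2: reduced costs (45.2, 29.8), box minimizer x = (0.0, 0.0)
g(y_2) = b*y + (c1 - a1*y)*x1 + (c2 - a2*y)*x2 = 24*(-6.2) + 45.2*0.0 + 29.8*0.0 = -148.8 + 0.0 + 0.0 = -148.8


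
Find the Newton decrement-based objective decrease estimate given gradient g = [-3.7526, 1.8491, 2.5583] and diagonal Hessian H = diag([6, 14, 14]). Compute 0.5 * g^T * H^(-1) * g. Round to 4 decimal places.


Step 1: H is diagonal, so H^(-1) * g = [-0.6254, 0.1321, 0.1827].
Step 2: g^T H^(-1) g = sum_i g_i^2 / H_ii
  = (-3.7526)^2/6 + (1.8491)^2/14 + (2.5583)^2/14
  = 2.347 + 0.2442 + 0.4675 = 3.0587
Step 3: Objective decrease = 0.5 * g^T H^(-1) g = 1.5294


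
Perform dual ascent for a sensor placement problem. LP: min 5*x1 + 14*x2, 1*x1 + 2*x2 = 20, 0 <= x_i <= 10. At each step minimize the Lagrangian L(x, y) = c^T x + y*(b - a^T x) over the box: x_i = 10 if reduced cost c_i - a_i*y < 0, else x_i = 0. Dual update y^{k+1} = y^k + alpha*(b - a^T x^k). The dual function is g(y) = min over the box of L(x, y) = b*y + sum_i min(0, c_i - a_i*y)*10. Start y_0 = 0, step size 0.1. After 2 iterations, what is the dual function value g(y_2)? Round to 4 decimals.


Dual ascent for LP: min 5*x1 + 14*x2, 1*x1 + 2*x2 = 20, 0 <= x_i <= 10
Step 1: y^k = 0.0, reduced costs: (5.0, 14.0)
  x^k = (0.0, 0.0), subgradient = b - a^T x = 20.0
  y^{k+1} = 0.0 + 0.1*20.0 = 2.0
Step 2: y^k = 2.0, reduced costs: (3.0, 10.0)
  x^k = (0.0, 0.0), subgradient = b - a^T x = 20.0
  y^{k+1} = 2.0 + 0.1*20.0 = 4.0
Dual objective at y_2 = 4.0: reduced costs (1.0, 6.0), box minimizer x = (0.0, 0.0)
g(y_2) = b*y + (c1 - a1*y)*x1 + (c2 - a2*y)*x2 = 20*4.0 + 1.0*0.0 + 6.0*0.0 = 80.0 + 0.0 + 0.0 = 80.0


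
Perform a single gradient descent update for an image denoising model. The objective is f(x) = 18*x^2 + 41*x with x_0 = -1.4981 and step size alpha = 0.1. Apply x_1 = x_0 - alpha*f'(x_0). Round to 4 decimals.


We compute the gradient at x_0 and apply the update.
f'(x) = 36*x + 41
f'(-1.4981) = 36*-1.4981 + 41 = -12.9316
x_1 = -1.4981 - 0.1*-12.9316 = -0.2049


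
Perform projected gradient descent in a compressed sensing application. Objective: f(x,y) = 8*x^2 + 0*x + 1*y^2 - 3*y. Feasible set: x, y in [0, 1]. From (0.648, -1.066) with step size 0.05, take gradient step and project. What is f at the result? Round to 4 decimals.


Step 1: Compute gradient at (0.648, -1.066).
grad_x = 2*8*0.648 + 0 = 10.368
grad_y = 2*1*-1.066 - 3 = -5.132
Step 2: Gradient step.
x_raw = 0.648 - 0.05*10.368 = 0.1296
y_raw = -1.066 - 0.05*-5.132 = -0.8094
Step 3: Project onto [0, 1].
x_proj = clip(0.1296) = 0.1296
y_proj = clip(-0.8094) = 0.0
Step 4: Evaluate f.
f(0.1296, 0.0) = 0.1344


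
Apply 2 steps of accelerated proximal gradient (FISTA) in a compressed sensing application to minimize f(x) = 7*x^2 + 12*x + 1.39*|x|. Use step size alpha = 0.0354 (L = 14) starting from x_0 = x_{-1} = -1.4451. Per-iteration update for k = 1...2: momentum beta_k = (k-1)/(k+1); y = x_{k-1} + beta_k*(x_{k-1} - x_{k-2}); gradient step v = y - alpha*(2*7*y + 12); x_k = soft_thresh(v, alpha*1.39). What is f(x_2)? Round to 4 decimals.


FISTA on f(x) = 7*x^2 + 12*x + 1.39*|x|
L = 14, alpha = 0.0354
Iteration 1: beta = 0.0, y = -1.4451 + 0.0*(-1.4451 + 1.4451) = -1.4451
  grad(y) = -8.2314, v = y - alpha*grad = -1.1537
  prox(v) = soft_thresh(-1.1537, 0.0492) = -1.1045
Iteration 2: beta = 0.3333, y = -1.1045 + 0.3333*(-1.1045 + 1.4451) = -0.991
  grad(y) = -1.8736, v = y - alpha*grad = -0.9246
  prox(v) = soft_thresh(-0.9246, 0.0492) = -0.8754
f(x_2) = 7*(-0.8754)^2 + 12*(-0.8754) + 1.39*|-0.8754| = -3.9237


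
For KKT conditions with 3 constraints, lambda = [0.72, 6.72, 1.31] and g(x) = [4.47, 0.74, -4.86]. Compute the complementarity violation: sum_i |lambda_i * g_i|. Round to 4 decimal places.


KKT complementary slackness check:
lambda_1 * g_1 = 0.72 * 4.47 = 3.2184
lambda_2 * g_2 = 6.72 * 0.74 = 4.9728
lambda_3 * g_3 = 1.31 * -4.86 = -6.3666
Total violation = 3.2184 + 4.9728 + 6.3666 = 14.5578


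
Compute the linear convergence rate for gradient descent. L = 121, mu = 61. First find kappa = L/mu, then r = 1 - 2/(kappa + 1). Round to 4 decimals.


Step 1: Compute the condition number.
kappa = L/mu = 121/61 = 1.9836
Step 2: Compute the convergence rate.
r = 1 - 2/(kappa + 1) = 1 - 2*mu/(L + mu) = (L - mu)/(L + mu) = 60/182 = 0.3297


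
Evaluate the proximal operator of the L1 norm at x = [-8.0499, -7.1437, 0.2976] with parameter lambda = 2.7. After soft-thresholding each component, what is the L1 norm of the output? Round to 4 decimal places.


Soft-thresholding with lambda = 2.7:
prox(-8.0499) = sign(-8.0499)*max(|-8.0499| - 2.7, 0) = -5.3499
prox(-7.1437) = sign(-7.1437)*max(|-7.1437| - 2.7, 0) = -4.4437
prox(0.2976) = sign(0.2976)*max(|0.2976| - 2.7, 0) = 0.0
prox(x) = [-5.3499, -4.4437, 0.0]
||prox(x)||_1 = 5.3499 + 4.4437 + 0.0 = 9.7936


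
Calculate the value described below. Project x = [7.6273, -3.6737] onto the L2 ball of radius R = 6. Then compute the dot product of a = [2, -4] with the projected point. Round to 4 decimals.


Step 1: Compute ||x|| (intermediates to 6 decimals).
||x|| = sqrt(7.6273^2 + (-3.6737)^2) = 8.465919
Step 2: Project.
Since ||x|| > R, scale = R/||x|| = 6/8.465919 = 0.708724, proj(x) = scale * x
proj(x) = [5.405651, -2.603639]
Step 3: Dot product.
a^T * proj(x) = 2*5.405651 - 4*(-2.603639) = 21.2259


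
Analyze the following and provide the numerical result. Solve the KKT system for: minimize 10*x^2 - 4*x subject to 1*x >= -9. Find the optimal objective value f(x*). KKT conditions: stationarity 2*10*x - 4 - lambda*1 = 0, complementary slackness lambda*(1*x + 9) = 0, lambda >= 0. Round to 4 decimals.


Step 1: Try lambda = 0 (constraint inactive).
Stationarity: 2*10*x - 4 = 0
x* = 4/(2*10) = 0.2
Check constraint: 1*0.2 = 0.2 >= -9 -- satisfied.
Step 2: Compute optimal value.
f(x*) = 10*0.2^2 - 4*0.2 = -0.4


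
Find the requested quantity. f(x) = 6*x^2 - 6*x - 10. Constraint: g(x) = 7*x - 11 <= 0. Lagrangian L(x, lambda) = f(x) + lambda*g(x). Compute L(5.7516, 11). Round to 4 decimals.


Step 1: Evaluate f(x).
f(5.7516) = 6*5.7516^2 - 6*5.7516 - 10 = 153.9758
Step 2: Evaluate g(x).
g(5.7516) = 7*5.7516 - 11 = 29.2612
Step 3: Compute Lagrangian.
L = 153.9758 + 11*29.2612 = 475.849


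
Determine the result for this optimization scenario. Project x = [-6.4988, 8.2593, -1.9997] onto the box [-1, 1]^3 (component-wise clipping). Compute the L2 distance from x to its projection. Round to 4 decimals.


Project each component onto [-1, 1].
clip(-6.4988) = -1.0, clip(8.2593) = 1.0, clip(-1.9997) = -1.0
Projection = [-1.0, 1.0, -1.0]
Squared diffs: [30.2368, 52.6974, 0.9994]
Distance = sqrt(83.9336) = 9.1615


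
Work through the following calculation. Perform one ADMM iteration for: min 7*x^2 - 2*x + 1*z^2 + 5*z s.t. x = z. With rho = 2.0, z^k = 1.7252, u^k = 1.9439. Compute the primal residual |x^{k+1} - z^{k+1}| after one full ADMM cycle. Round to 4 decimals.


ADMM iteration with rho = 2.0, z^k = 1.7252, u^k = 1.9439
Step 1: x-update.
Minimize 7*x^2 - 2*x + (2.0/2)*(x - 1.7252 + 1.9439)^2
FOC: (2*7 + 2.0)*x = 2 + 2.0*(1.7252 - 1.9439)
x^{k+1} = 0.0977
Step 2: z-update.
Minimize 1*z^2 + 5*z + (2.0/2)*(0.0977 - z + 1.9439)^2
FOC: (2*1 + 2.0)*z = -5 + 2.0*(0.0977 + 1.9439)
z^{k+1} = -0.2292
Step 3: u-update.
u^{k+1} = 1.9439 + 0.0977 + 0.2292 = 2.2708
Step 4: Primal residual = |0.0977 + 0.2292| = 0.3269


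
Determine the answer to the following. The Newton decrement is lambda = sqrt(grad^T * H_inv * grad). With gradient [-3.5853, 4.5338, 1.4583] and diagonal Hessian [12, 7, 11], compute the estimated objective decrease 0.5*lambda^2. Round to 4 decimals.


Step 1: H is diagonal, so H^(-1) * g = [-0.2988, 0.6477, 0.1326].
Step 2: g^T H^(-1) g = sum_i g_i^2 / H_ii
  = (-3.5853)^2/12 + (4.5338)^2/7 + (1.4583)^2/11
  = 1.0712 + 2.9365 + 0.1933 = 4.201
Step 3: Objective decrease = 0.5 * g^T H^(-1) g = 2.1005


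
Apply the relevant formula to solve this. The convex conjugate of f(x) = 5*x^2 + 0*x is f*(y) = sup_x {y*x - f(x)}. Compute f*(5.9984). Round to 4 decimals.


f*(y) = sup_x {y*x - a*x^2 - b*x} = sup_x {(y-b)*x - a*x^2}
FOC: (y - b) - 2a*x = 0 => x* = (y - b)/(2a)
x* = (5.9984 - 0)/(2*5) = 0.5998
f*(5.9984) = (y-b)^2/(4a) = (5.9984 - 0)^2/(4*5)
= 35.9808/20 = 1.799


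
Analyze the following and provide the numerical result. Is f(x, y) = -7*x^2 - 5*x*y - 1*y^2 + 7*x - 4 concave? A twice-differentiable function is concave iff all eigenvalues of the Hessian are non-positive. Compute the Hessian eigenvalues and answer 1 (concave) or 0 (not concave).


The Hessian of f(x,y) = -7*x^2 - 5*x*y - 1*y^2 + 7*x - 4 is:
H = [[-14, -5], [-5, -2]]
Trace = -14 - 2 = -16
Determinant = -14*-2 - (-5)^2 = 3
Discriminant = (-16)^2 - 4*3 = 244.0
Eigenvalues: lambda_1 = -15.8102, lambda_2 = -0.1898
The function is concave.

1


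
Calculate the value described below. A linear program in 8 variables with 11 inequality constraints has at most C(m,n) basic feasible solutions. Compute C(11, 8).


Each vertex corresponds to some choice of n active constraints out of m, so the number of vertices is at most C(m, n) = m! / (n!(m-n)!).
m = 11, n = 8
Numerator: 11 * 10 * 9 * 8 * 7 * 6 * 5 * 4
Denominator: 8! = 40320
C(11, 8) = 165


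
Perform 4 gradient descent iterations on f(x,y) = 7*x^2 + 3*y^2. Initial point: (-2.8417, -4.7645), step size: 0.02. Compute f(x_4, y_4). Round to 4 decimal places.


Gradient descent on f(x,y) = 7*x^2 + 3*y^2.
Starting point: (-2.8417, -4.7645), alpha = 0.02
Step 1: grad_x = 2*7*-2.8417 = -39.7838, grad_y = 2*3*-4.7645 = -28.587
  x_1 = -2.8417 - 0.02*-39.7838 = -2.046
  y_1 = -4.7645 - 0.02*-28.587 = -4.1928
Step 2: grad_x = 2*7*-2.046 = -28.6443, grad_y = 2*3*-4.1928 = -25.1566
  x_2 = -2.046 - 0.02*-28.6443 = -1.4731
  y_2 = -4.1928 - 0.02*-25.1566 = -3.6896
Step 3: grad_x = 2*7*-1.4731 = -20.6239, grad_y = 2*3*-3.6896 = -22.1378
  x_3 = -1.4731 - 0.02*-20.6239 = -1.0607
  y_3 = -3.6896 - 0.02*-22.1378 = -3.2469
Step 4: grad_x = 2*7*-1.0607 = -14.8492, grad_y = 2*3*-3.2469 = -19.4812
  x_4 = -1.0607 - 0.02*-14.8492 = -0.7637
  y_4 = -3.2469 - 0.02*-19.4812 = -2.8572
f(-0.7637, -2.8572) = 7*(-0.7637)^2 + 3*(-2.8572)^2 = 28.574


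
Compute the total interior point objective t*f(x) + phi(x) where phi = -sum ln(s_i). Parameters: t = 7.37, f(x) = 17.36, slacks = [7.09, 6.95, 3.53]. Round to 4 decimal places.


Step 1: Compute log-barrier.
ln values: [1.9587, 1.9387, 1.2613]
phi = -(1.9587 + 1.9387 + 1.2613) = -5.1587
Step 2: Compute augmented objective.
t*f(x) = 7.37*17.36 = 127.9432
Total = 127.9432 - 5.1587 = 122.7845


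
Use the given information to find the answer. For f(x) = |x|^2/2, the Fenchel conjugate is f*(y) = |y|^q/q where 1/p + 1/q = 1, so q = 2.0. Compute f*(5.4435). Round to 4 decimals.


The conjugate exponent q satisfies 1/p + 1/q = 1.
p = 2, so q = 2/(2 - 1) = 2.0
|y|^q = 5.4435^2.0 = 29.6317
f*(5.4435) = 29.6317 / 2.0 = 14.8158


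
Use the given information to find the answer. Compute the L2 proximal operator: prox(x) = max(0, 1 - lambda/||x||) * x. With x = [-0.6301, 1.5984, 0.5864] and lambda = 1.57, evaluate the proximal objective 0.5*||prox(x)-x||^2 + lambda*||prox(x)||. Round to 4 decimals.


Step 1: Compute ||x||.
||x|| = 1.8154
Step 2: Compute scaling factor.
scale = max(0, 1 - 1.57/1.8154) = 0.1352
Step 3: prox(x) = [-0.0852, 0.2161, 0.0793]
||prox(x)|| = 0.2454
Step 4: Proximal objective.
0.5*||prox-x||^2 = 1.2325
lambda*||prox|| = 0.3853
Total = 1.6178


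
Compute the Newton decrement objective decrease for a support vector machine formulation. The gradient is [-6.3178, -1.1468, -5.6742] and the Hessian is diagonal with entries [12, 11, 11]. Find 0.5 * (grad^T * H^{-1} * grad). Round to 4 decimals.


Step 1: H is diagonal, so H^(-1) * g = [-0.5265, -0.1043, -0.5158].
Step 2: g^T H^(-1) g = sum_i g_i^2 / H_ii
  = (-6.3178)^2/12 + (-1.1468)^2/11 + (-5.6742)^2/11
  = 3.3262 + 0.1196 + 2.927 = 6.3727
Step 3: Objective decrease = 0.5 * g^T H^(-1) g = 3.1864


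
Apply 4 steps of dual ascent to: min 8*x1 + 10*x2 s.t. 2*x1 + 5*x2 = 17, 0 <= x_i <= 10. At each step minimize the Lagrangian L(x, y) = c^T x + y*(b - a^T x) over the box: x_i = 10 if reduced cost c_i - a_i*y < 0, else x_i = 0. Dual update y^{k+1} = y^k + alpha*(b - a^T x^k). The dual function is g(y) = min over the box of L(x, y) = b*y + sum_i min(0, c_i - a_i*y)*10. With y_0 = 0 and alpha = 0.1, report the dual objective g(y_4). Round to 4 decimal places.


Dual ascent for LP: min 8*x1 + 10*x2, 2*x1 + 5*x2 = 17, 0 <= x_i <= 10
Step 1: y^k = 0.0, reduced costs: (8.0, 10.0)
  x^k = (0.0, 0.0), subgradient = b - a^T x = 17.0
  y^{k+1} = 0.0 + 0.1*17.0 = 1.7
Step 2: y^k = 1.7, reduced costs: (4.6, 1.5)
  x^k = (0.0, 0.0), subgradient = b - a^T x = 17.0
  y^{k+1} = 1.7 + 0.1*17.0 = 3.4
Step 3: y^k = 3.4, reduced costs: (1.2, -7.0)
  x^k = (0.0, 10.0), subgradient = b - a^T x = -33.0
  y^{k+1} = 3.4 + 0.1*-33.0 = 0.1
Step 4: y^k = 0.1, reduced costs: (7.8, 9.5)
  x^k = (0.0, 0.0), subgradient = b - a^T x = 17.0
  y^{k+1} = 0.1 + 0.1*17.0 = 1.8
Dual objective at y_4 = 1.8: reduced costs (4.4, 1.0), box minimizer x = (0.0, 0.0)
g(y_4) = b*y + (c1 - a1*y)*x1 + (c2 - a2*y)*x2 = 17*1.8 + 4.4*0.0 + 1.0*0.0 = 30.6 + 0.0 + 0.0 = 30.6


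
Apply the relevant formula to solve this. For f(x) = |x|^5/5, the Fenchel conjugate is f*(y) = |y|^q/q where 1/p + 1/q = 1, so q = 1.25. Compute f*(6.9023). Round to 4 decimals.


The conjugate exponent q satisfies 1/p + 1/q = 1.
p = 5, so q = 5/(5 - 1) = 1.25
|y|^q = 6.9023^1.25 = 11.1877
f*(6.9023) = 11.1877 / 1.25 = 8.9502


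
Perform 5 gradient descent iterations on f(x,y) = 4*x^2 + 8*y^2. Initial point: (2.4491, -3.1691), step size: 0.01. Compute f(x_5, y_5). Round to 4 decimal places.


Gradient descent on f(x,y) = 4*x^2 + 8*y^2.
Starting point: (2.4491, -3.1691), alpha = 0.01
Step 1: grad_x = 2*4*2.4491 = 19.5928, grad_y = 2*8*-3.1691 = -50.7056
  x_1 = 2.4491 - 0.01*19.5928 = 2.2532
  y_1 = -3.1691 - 0.01*-50.7056 = -2.662
Step 2: grad_x = 2*4*2.2532 = 18.0254, grad_y = 2*8*-2.662 = -42.5927
  x_2 = 2.2532 - 0.01*18.0254 = 2.0729
  y_2 = -2.662 - 0.01*-42.5927 = -2.2361
Step 3: grad_x = 2*4*2.0729 = 16.5833, grad_y = 2*8*-2.2361 = -35.7779
  x_3 = 2.0729 - 0.01*16.5833 = 1.9071
  y_3 = -2.2361 - 0.01*-35.7779 = -1.8783
Step 4: grad_x = 2*4*1.9071 = 15.2567, grad_y = 2*8*-1.8783 = -30.0534
  x_4 = 1.9071 - 0.01*15.2567 = 1.7545
  y_4 = -1.8783 - 0.01*-30.0534 = -1.5778
Step 5: grad_x = 2*4*1.7545 = 14.0361, grad_y = 2*8*-1.5778 = -25.2449
  x_5 = 1.7545 - 0.01*14.0361 = 1.6142
  y_5 = -1.5778 - 0.01*-25.2449 = -1.3254
f(1.6142, -1.3254) = 4*1.6142^2 + 8*(-1.3254)^2 = 24.4745


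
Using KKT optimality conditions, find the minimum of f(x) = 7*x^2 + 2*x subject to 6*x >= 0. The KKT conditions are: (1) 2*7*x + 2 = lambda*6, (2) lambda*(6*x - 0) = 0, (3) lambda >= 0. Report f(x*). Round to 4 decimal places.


Step 1: Try lambda = 0 (constraint inactive).
x_unc = -2/(2*7) = -0.1429
Check: 6*-0.1429 = -0.8574 < 0 -- violated!
Step 2: Constraint must be active: 6*x = 0
x* = 0/6 = 0.0
lambda = (2*7*0.0 + 2)/6 = 0.3333
Step 3: Compute optimal value.
f(x*) = 7*0.0^2 + 2*0.0 = 0.0


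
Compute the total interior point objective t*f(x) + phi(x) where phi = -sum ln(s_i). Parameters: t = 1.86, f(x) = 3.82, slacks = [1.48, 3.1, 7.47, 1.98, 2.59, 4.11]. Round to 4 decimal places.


Step 1: Compute log-barrier.
ln values: [0.392, 1.1314, 2.0109, 0.6831, 0.9517, 1.4134]
phi = -(0.392 + 1.1314 + 2.0109 + 0.6831 + 0.9517 + 1.4134) = -6.5825
Step 2: Compute augmented objective.
t*f(x) = 1.86*3.82 = 7.1052
Total = 7.1052 - 6.5825 = 0.5227


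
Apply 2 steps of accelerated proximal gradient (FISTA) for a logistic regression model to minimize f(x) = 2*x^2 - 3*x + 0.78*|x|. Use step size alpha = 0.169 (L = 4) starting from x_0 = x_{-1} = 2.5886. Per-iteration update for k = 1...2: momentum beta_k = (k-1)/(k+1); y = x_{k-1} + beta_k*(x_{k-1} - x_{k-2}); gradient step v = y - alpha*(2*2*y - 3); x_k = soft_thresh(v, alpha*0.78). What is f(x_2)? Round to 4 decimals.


FISTA on f(x) = 2*x^2 - 3*x + 0.78*|x|
L = 4, alpha = 0.169
Iteration 1: beta = 0.0, y = 2.5886 + 0.0*(2.5886 - 2.5886) = 2.5886
  grad(y) = 7.3544, v = y - alpha*grad = 1.3457
  prox(v) = soft_thresh(1.3457, 0.1318) = 1.2139
Iteration 2: beta = 0.3333, y = 1.2139 + 0.3333*(1.2139 - 2.5886) = 0.7556
  grad(y) = 0.0226, v = y - alpha*grad = 0.7518
  prox(v) = soft_thresh(0.7518, 0.1318) = 0.62
f(x_2) = 2*0.62^2 - 3*0.62 + 0.78*|0.62| = -0.6076


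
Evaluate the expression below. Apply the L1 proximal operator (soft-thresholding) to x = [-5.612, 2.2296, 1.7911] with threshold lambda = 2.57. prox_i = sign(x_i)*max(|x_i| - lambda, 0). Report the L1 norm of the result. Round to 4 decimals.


Soft-thresholding with lambda = 2.57:
prox(-5.612) = sign(-5.612)*max(|-5.612| - 2.57, 0) = -3.042
prox(2.2296) = sign(2.2296)*max(|2.2296| - 2.57, 0) = 0.0
prox(1.7911) = sign(1.7911)*max(|1.7911| - 2.57, 0) = 0.0
prox(x) = [-3.042, 0.0, 0.0]
||prox(x)||_1 = 3.042 + 0.0 + 0.0 = 3.042


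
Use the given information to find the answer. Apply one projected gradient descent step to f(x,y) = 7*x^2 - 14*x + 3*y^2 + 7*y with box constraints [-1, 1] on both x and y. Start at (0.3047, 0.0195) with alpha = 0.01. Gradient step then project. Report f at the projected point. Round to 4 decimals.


Step 1: Compute gradient at (0.3047, 0.0195).
grad_x = 2*7*0.3047 - 14 = -9.7342
grad_y = 2*3*0.0195 + 7 = 7.117
Step 2: Gradient step.
x_raw = 0.3047 - 0.01*-9.7342 = 0.402
y_raw = 0.0195 - 0.01*7.117 = -0.0517
Step 3: Project onto [-1, 1].
x_proj = clip(0.402) = 0.402
y_proj = clip(-0.0517) = -0.0517
Step 4: Evaluate f.
f(0.402, -0.0517) = -4.8508


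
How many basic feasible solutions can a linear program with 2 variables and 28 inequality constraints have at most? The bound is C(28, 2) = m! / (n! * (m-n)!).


Each vertex corresponds to some choice of n active constraints out of m, so the number of vertices is at most C(m, n) = m! / (n!(m-n)!).
m = 28, n = 2
Numerator: 28 * 27
Denominator: 2! = 2
C(28, 2) = 378


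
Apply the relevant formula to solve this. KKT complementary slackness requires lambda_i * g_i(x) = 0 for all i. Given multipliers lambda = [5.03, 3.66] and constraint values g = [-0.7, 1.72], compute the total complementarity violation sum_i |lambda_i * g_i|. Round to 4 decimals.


KKT complementary slackness check:
lambda_1 * g_1 = 5.03 * -0.7 = -3.521
lambda_2 * g_2 = 3.66 * 1.72 = 6.2952
Total violation = 3.521 + 6.2952 = 9.8162


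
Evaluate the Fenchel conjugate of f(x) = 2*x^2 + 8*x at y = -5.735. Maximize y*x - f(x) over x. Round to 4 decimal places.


f*(y) = sup_x {y*x - a*x^2 - b*x} = sup_x {(y-b)*x - a*x^2}
FOC: (y - b) - 2a*x = 0 => x* = (y - b)/(2a)
x* = (-5.735 - 8)/(2*2) = -3.4338
f*(-5.735) = (y-b)^2/(4a) = (-5.735 - 8)^2/(4*2)
= 188.6502/8 = 23.5813


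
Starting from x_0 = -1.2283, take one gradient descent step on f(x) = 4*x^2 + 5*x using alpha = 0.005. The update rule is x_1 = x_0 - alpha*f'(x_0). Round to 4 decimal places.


We compute the gradient at x_0 and apply the update.
f'(x) = 8*x + 5
f'(-1.2283) = 8*-1.2283 + 5 = -4.8264
x_1 = -1.2283 - 0.005*-4.8264 = -1.2042


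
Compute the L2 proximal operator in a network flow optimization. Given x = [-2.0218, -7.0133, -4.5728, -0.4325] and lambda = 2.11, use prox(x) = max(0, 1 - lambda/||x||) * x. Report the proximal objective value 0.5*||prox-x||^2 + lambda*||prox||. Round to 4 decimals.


Step 1: Compute ||x||.
||x|| = 8.6239
Step 2: Compute scaling factor.
scale = max(0, 1 - 2.11/8.6239) = 0.7553
Step 3: prox(x) = [-1.5271, -5.2974, -3.454, -0.3267]
||prox(x)|| = 6.5139
Step 4: Proximal objective.
0.5*||prox-x||^2 = 2.2261
lambda*||prox|| = 13.7443
Total = 15.9704


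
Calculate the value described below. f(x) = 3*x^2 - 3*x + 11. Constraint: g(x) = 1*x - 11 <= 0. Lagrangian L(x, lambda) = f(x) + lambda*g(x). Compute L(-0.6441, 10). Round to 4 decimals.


Step 1: Evaluate f(x).
f(-0.6441) = 3*(-0.6441)^2 - 3*(-0.6441) + 11 = 14.1769
Step 2: Evaluate g(x).
g(-0.6441) = 1*-0.6441 - 11 = -11.6441
Step 3: Compute Lagrangian.
L = 14.1769 + 10*-11.6441 = -102.2641


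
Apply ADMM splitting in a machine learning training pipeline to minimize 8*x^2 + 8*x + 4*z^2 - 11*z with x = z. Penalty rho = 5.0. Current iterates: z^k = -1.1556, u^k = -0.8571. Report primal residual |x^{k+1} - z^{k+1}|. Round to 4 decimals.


ADMM iteration with rho = 5.0, z^k = -1.1556, u^k = -0.8571
Step 1: x-update.
Minimize 8*x^2 + 8*x + (5.0/2)*(x + 1.1556 - 0.8571)^2
FOC: (2*8 + 5.0)*x = -8 + 5.0*(-1.1556 + 0.8571)
x^{k+1} = -0.452
Step 2: z-update.
Minimize 4*z^2 - 11*z + (5.0/2)*(-0.452 - z - 0.8571)^2
FOC: (2*4 + 5.0)*z = 11 + 5.0*(-0.452 - 0.8571)
z^{k+1} = 0.3426
Step 3: u-update.
u^{k+1} = -0.8571 - 0.452 - 0.3426 = -1.6518
Step 4: Primal residual = |-0.452 - 0.3426| = 0.7947


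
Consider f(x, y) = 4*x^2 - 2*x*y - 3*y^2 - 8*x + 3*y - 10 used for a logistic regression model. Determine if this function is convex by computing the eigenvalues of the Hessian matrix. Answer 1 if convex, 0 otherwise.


The Hessian of f(x,y) = 4*x^2 - 2*x*y - 3*y^2 - 8*x + 3*y - 10 is:
H = [[8, -2], [-2, -6]]
Trace = 8 - 6 = 2
Determinant = 8*-6 - (-2)^2 = -52
Discriminant = (2)^2 - 4*-52 = 212.0
Eigenvalues: lambda_1 = -6.2801, lambda_2 = 8.2801
The function is not convex.

0


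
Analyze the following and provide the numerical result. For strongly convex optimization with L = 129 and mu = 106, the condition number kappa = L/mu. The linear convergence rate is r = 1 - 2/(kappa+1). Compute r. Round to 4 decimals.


Step 1: Compute the condition number.
kappa = L/mu = 129/106 = 1.217
Step 2: Compute the convergence rate.
r = 1 - 2/(kappa + 1) = 1 - 2*mu/(L + mu) = (L - mu)/(L + mu) = 23/235 = 0.0979


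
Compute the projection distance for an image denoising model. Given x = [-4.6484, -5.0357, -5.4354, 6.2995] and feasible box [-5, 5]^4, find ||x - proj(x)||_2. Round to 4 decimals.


Project each component onto [-5, 5].
clip(-4.6484) = -4.6484, clip(-5.0357) = -5.0, clip(-5.4354) = -5.0, clip(6.2995) = 5.0
Projection = [-4.6484, -5.0, -5.0, 5.0]
Squared diffs: [0.0, 0.0013, 0.1896, 1.6887]
Distance = sqrt(1.8796) = 1.371


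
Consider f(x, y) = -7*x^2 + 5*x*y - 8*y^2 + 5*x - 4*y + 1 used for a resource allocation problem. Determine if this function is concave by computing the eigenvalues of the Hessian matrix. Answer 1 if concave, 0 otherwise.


The Hessian of f(x,y) = -7*x^2 + 5*x*y - 8*y^2 + 5*x - 4*y + 1 is:
H = [[-14, 5], [5, -16]]
Trace = -14 - 16 = -30
Determinant = -14*-16 - (5)^2 = 199
Discriminant = (-30)^2 - 4*199 = 104.0
Eigenvalues: lambda_1 = -20.099, lambda_2 = -9.901
The function is concave.

1


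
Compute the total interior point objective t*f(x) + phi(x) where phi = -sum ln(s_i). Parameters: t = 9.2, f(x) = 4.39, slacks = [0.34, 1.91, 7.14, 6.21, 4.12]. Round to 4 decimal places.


Step 1: Compute log-barrier.
ln values: [-1.0788, 0.6471, 1.9657, 1.8262, 1.4159]
phi = -(-1.0788 + 0.6471 + 1.9657 + 1.8262 + 1.4159) = -4.776
Step 2: Compute augmented objective.
t*f(x) = 9.2*4.39 = 40.388
Total = 40.388 - 4.776 = 35.612


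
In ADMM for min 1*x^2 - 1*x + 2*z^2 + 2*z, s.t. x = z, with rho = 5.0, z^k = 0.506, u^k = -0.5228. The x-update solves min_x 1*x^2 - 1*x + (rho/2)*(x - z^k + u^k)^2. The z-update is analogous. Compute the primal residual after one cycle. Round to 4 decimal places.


ADMM iteration with rho = 5.0, z^k = 0.506, u^k = -0.5228
Step 1: x-update.
Minimize 1*x^2 - 1*x + (5.0/2)*(x - 0.506 - 0.5228)^2
FOC: (2*1 + 5.0)*x = 1 + 5.0*(0.506 + 0.5228)
x^{k+1} = 0.8777
Step 2: z-update.
Minimize 2*z^2 + 2*z + (5.0/2)*(0.8777 - z - 0.5228)^2
FOC: (2*2 + 5.0)*z = -2 + 5.0*(0.8777 - 0.5228)
z^{k+1} = -0.025
Step 3: u-update.
u^{k+1} = -0.5228 + 0.8777 + 0.025 = 0.38
Step 4: Primal residual = |0.8777 + 0.025| = 0.9028


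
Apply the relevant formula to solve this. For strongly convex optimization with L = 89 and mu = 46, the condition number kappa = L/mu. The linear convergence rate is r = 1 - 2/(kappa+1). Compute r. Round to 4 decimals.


Step 1: Compute the condition number.
kappa = L/mu = 89/46 = 1.9348
Step 2: Compute the convergence rate.
r = 1 - 2/(kappa + 1) = 1 - 2*mu/(L + mu) = (L - mu)/(L + mu) = 43/135 = 0.3185


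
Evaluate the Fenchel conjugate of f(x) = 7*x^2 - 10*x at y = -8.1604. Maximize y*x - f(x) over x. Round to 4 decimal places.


f*(y) = sup_x {y*x - a*x^2 - b*x} = sup_x {(y-b)*x - a*x^2}
FOC: (y - b) - 2a*x = 0 => x* = (y - b)/(2a)
x* = (-8.1604 + 10)/(2*7) = 0.1314
f*(-8.1604) = (y-b)^2/(4a) = (-8.1604 + 10)^2/(4*7)
= 3.3841/28 = 0.1209


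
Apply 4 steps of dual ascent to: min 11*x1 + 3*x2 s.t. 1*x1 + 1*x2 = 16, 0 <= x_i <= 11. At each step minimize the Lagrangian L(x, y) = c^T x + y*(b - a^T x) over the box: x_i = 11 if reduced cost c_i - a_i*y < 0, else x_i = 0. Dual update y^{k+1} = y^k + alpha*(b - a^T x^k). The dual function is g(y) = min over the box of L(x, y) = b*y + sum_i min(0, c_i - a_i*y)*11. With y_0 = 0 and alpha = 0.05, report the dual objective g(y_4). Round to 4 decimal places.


Dual ascent for LP: min 11*x1 + 3*x2, 1*x1 + 1*x2 = 16, 0 <= x_i <= 11
Step 1: y^k = 0.0, reduced costs: (11.0, 3.0)
  x^k = (0.0, 0.0), subgradient = b - a^T x = 16.0
  y^{k+1} = 0.0 + 0.05*16.0 = 0.8
Step 2: y^k = 0.8, reduced costs: (10.2, 2.2)
  x^k = (0.0, 0.0), subgradient = b - a^T x = 16.0
  y^{k+1} = 0.8 + 0.05*16.0 = 1.6
Step 3: y^k = 1.6, reduced costs: (9.4, 1.4)
  x^k = (0.0, 0.0), subgradient = b - a^T x = 16.0
  y^{k+1} = 1.6 + 0.05*16.0 = 2.4
Step 4: y^k = 2.4, reduced costs: (8.6, 0.6)
  x^k = (0.0, 0.0), subgradient = b - a^T x = 16.0
  y^{k+1} = 2.4 + 0.05*16.0 = 3.2
Dual objective at y_4 = 3.2: reduced costs (7.8, -0.2), box minimizer x = (0.0, 11.0)
g(y_4) = b*y + (c1 - a1*y)*x1 + (c2 - a2*y)*x2 = 16*3.2 + 7.8*0.0 + (-0.2)*11.0 = 51.2 + 0.0 - 2.2 = 49.0


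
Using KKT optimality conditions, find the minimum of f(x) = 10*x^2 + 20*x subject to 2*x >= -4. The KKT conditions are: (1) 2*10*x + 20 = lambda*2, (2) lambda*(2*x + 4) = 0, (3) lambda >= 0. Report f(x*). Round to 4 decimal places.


Step 1: Try lambda = 0 (constraint inactive).
Stationarity: 2*10*x + 20 = 0
x* = -20/(2*10) = -1.0
Check constraint: 2*-1.0 = -2.0 >= -4 -- satisfied.
Step 2: Compute optimal value.
f(x*) = 10*(-1.0)^2 + 20*(-1.0) = -10.0


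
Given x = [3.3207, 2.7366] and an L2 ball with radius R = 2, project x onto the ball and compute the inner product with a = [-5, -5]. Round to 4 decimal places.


Step 1: Compute ||x|| (intermediates to 6 decimals).
||x|| = sqrt(3.3207^2 + 2.7366^2) = 4.303025
Step 2: Project.
Since ||x|| > R, scale = R/||x|| = 2/4.303025 = 0.464789, proj(x) = scale * x
proj(x) = [1.543425, 1.271942]
Step 3: Dot product.
a^T * proj(x) = -5*1.543425 - 5*1.271942 = -14.0768


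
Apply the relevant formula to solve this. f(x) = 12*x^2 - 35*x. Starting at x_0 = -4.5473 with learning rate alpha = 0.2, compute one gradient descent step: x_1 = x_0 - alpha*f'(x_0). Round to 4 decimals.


We compute the gradient at x_0 and apply the update.
f'(x) = 24*x - 35
f'(-4.5473) = 24*-4.5473 - 35 = -144.1352
x_1 = -4.5473 - 0.2*-144.1352 = 24.2797


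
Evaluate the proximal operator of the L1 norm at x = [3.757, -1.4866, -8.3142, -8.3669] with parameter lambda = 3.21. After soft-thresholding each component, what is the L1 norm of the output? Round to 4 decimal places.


Soft-thresholding with lambda = 3.21:
prox(3.757) = sign(3.757)*max(|3.757| - 3.21, 0) = 0.547
prox(-1.4866) = sign(-1.4866)*max(|-1.4866| - 3.21, 0) = 0.0
prox(-8.3142) = sign(-8.3142)*max(|-8.3142| - 3.21, 0) = -5.1042
prox(-8.3669) = sign(-8.3669)*max(|-8.3669| - 3.21, 0) = -5.1569
prox(x) = [0.547, 0.0, -5.1042, -5.1569]
||prox(x)||_1 = 0.547 + 0.0 + 5.1042 + 5.1569 = 10.8081


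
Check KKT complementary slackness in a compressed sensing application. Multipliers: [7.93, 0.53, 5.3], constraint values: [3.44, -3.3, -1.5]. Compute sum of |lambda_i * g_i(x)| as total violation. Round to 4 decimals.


KKT complementary slackness check:
lambda_1 * g_1 = 7.93 * 3.44 = 27.2792
lambda_2 * g_2 = 0.53 * -3.3 = -1.749
lambda_3 * g_3 = 5.3 * -1.5 = -7.95
Total violation = 27.2792 + 1.749 + 7.95 = 36.9782
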